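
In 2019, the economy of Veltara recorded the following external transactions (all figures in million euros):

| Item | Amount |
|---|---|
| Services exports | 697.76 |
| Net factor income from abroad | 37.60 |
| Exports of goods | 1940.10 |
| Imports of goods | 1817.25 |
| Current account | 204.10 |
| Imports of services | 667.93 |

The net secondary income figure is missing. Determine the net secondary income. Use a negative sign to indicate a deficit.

Current account = goods balance + services balance + net primary income + net secondary income
Sum of the known components = 190.28
Net secondary income = CA - (known components) = 204.10 - 190.28 = 13.82

13.82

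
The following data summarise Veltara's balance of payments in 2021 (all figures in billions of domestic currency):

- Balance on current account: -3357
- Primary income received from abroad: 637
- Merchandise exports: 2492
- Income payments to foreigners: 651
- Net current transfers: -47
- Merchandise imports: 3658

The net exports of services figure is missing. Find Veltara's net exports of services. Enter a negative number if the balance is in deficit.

Current account = goods balance + services balance + net primary income + net secondary income
Sum of the known components = -1227
Net exports of services = CA - (known components) = -3357 - (-1227) = -2130

-2130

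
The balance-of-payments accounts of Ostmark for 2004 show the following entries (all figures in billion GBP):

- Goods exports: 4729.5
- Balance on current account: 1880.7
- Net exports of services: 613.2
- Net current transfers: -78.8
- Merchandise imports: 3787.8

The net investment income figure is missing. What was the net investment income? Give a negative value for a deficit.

Current account = goods balance + services balance + net primary income + net secondary income
Sum of the known components = 1476.1
Net investment income = CA - (known components) = 1880.7 - 1476.1 = 404.6

404.6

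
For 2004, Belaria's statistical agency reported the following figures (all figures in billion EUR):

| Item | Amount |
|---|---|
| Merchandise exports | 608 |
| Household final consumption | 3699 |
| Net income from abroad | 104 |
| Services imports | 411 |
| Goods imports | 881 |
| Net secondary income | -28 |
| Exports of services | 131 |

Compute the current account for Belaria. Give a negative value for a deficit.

-477

Goods balance = 608 - 881 = -273
Services balance = 131 - 411 = -280
Trade balance (goods + services) = -273 + (-280) = -553
Net primary income = 104
Net secondary income = -28
Current account = -553 + 104 + (-28) = -477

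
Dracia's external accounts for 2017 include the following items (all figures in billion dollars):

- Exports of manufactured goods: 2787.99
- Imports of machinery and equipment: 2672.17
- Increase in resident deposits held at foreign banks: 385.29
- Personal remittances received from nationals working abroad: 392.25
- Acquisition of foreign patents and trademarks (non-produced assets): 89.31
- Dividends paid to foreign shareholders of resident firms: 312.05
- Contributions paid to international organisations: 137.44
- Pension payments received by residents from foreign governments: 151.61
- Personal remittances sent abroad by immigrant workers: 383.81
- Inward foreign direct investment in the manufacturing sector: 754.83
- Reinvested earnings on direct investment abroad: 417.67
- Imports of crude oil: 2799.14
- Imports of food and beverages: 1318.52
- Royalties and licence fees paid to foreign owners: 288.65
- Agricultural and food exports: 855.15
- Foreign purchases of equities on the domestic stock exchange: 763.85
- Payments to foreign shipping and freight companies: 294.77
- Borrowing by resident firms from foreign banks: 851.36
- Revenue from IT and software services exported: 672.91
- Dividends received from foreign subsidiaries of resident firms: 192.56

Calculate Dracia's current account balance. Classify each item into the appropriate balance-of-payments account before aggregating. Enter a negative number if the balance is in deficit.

Goods: -2672.17 + 2787.99 - 2799.14 + 855.15 - 1318.52 = -3146.69
Services: 672.91 - 294.77 - 288.65 = 89.49
Primary income: 417.67 - 312.05 + 192.56 = 298.18
Secondary income: -383.81 - 137.44 + 392.25 + 151.61 = 22.61
Current account = (-3146.69) + 89.49 + 298.18 + 22.61 = -2736.41
(Excluded from the current account — financial account: increase in resident deposits held at foreign banks 385.29, inward foreign direct investment in the manufacturing sector 754.83, foreign purchases of equities on the domestic stock exchange 763.85, borrowing by resident firms from foreign banks 851.36; capital account: acquisition of foreign patents and trademarks (non-produced assets) 89.31.)

-2736.41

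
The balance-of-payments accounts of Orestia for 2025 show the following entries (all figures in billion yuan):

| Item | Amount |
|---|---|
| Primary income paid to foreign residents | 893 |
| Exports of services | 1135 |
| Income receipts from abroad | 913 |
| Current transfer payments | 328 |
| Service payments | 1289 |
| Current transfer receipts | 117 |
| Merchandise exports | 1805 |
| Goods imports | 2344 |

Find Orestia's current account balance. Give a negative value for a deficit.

-884

Goods balance = 1805 - 2344 = -539
Services balance = 1135 - 1289 = -154
Trade balance (goods + services) = -539 + (-154) = -693
Net primary income = 913 - 893 = 20
Net secondary income = 117 - 328 = -211
Current account = -693 + 20 + (-211) = -884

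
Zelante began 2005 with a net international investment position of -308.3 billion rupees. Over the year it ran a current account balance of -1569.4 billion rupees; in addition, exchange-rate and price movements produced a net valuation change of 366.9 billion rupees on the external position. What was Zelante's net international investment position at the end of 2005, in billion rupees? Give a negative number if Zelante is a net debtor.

Change in NIIP = current account + net valuation change = -1569.4 + 366.9 = -1202.5
End-of-year NIIP = -308.3 + (-1202.5) = -1510.8

-1510.8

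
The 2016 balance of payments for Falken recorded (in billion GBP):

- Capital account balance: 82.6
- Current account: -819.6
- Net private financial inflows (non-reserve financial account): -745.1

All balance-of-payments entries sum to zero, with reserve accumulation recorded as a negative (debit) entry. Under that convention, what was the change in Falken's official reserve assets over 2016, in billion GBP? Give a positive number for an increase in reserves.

Official reserve transactions balance = -((-819.6) + 82.6 + (-745.1)) = 1482.1
An accumulation of reserves is recorded as a debit (negative entry), so the change in the stock of reserves is the negative of that balance.
Change in official reserves = -(1482.1) = -1482.1

-1482.1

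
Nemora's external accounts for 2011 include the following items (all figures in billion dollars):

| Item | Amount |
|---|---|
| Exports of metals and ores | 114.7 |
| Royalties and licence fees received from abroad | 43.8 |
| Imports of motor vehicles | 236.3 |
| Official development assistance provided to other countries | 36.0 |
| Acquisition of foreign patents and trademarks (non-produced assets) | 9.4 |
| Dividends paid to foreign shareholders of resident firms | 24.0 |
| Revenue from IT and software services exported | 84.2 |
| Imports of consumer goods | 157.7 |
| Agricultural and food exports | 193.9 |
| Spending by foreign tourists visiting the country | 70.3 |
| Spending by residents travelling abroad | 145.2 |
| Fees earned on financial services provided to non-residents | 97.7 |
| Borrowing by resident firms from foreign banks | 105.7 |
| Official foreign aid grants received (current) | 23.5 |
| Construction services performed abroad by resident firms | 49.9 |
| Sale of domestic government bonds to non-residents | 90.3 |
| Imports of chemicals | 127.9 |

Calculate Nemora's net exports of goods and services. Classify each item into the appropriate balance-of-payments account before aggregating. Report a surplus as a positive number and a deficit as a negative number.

-12.6

Goods: 114.7 - 236.3 - 157.7 - 127.9 + 193.9 = -213.3
Services: -145.2 + 84.2 + 70.3 + 43.8 + 49.9 + 97.7 = 200.7
Trade balance = -213.3 + 200.7 = -12.6
(Excluded from the trade balance — secondary income: official development assistance provided to other countries 36.0, official foreign aid grants received (current) 23.5; capital account: acquisition of foreign patents and trademarks (non-produced assets) 9.4; primary income: dividends paid to foreign shareholders of resident firms 24.0; financial account: borrowing by resident firms from foreign banks 105.7, sale of domestic government bonds to non-residents 90.3.)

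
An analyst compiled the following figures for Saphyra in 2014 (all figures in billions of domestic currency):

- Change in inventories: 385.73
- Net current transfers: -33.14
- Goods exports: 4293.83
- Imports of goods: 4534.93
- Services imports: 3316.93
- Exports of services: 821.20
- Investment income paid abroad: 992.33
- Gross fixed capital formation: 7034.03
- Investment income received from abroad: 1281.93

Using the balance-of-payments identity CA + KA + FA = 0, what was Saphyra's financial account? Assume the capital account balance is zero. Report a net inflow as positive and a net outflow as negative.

2480.37

Goods balance = 4293.83 - 4534.93 = -241.10
Services balance = 821.20 - 3316.93 = -2495.73
Trade balance (goods + services) = -241.10 + (-2495.73) = -2736.83
Net primary income = 1281.93 - 992.33 = 289.60
Net secondary income = -33.14
Current account = -2736.83 + 289.60 + (-33.14) = -2480.37
Financial account = -(-2480.37) = 2480.37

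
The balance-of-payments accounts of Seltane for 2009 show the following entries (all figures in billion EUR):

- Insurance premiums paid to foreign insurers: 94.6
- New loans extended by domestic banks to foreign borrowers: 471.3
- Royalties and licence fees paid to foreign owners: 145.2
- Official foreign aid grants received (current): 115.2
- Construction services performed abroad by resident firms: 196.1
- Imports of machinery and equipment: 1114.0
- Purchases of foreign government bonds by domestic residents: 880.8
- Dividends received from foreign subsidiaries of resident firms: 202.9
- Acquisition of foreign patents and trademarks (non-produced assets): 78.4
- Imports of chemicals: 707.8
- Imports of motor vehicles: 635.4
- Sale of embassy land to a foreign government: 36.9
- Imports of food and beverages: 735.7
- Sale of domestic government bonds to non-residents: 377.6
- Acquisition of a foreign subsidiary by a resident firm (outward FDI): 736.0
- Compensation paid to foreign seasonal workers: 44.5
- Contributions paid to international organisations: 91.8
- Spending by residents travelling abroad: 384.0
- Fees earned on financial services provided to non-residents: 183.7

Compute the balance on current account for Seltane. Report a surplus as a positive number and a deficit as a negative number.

Goods: -735.7 - 1114.0 - 707.8 - 635.4 = -3192.9
Services: 196.1 + 183.7 - 384.0 - 145.2 - 94.6 = -244.0
Primary income: 202.9 - 44.5 = 158.4
Secondary income: -91.8 + 115.2 = 23.4
Current account = (-3192.9) + (-244.0) + 158.4 + 23.4 = -3255.1
(Excluded from the current account — financial account: new loans extended by domestic banks to foreign borrowers 471.3, purchases of foreign government bonds by domestic residents 880.8, sale of domestic government bonds to non-residents 377.6, acquisition of a foreign subsidiary by a resident firm (outward FDI) 736.0; capital account: acquisition of foreign patents and trademarks (non-produced assets) 78.4, sale of embassy land to a foreign government 36.9.)

-3255.1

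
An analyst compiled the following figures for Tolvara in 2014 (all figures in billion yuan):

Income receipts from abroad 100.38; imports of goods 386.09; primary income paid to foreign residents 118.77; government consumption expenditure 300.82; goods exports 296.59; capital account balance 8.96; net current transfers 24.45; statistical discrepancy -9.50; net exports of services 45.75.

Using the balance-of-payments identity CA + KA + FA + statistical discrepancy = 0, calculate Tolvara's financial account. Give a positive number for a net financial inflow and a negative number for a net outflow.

38.23

Goods balance = 296.59 - 386.09 = -89.50
Services balance = 45.75
Trade balance (goods + services) = -89.50 + 45.75 = -43.75
Net primary income = 100.38 - 118.77 = -18.39
Net secondary income = 24.45
Current account = -43.75 + (-18.39) + 24.45 = -37.69
Financial account = -(-37.69 + 8.96 + (-9.50)) = 38.23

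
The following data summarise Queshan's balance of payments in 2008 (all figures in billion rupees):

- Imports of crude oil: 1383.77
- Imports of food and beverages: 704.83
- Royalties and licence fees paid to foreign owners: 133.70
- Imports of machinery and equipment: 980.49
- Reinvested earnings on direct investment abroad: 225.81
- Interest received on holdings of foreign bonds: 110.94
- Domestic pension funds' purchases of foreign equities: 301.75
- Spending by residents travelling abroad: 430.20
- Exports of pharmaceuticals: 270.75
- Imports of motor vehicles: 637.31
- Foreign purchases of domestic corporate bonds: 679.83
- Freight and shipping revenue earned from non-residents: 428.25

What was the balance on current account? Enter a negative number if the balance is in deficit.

Goods: 270.75 - 1383.77 - 704.83 - 980.49 - 637.31 = -3435.65
Services: -133.70 + 428.25 - 430.20 = -135.65
Primary income: 110.94 + 225.81 = 336.75
Current account = (-3435.65) + (-135.65) + 336.75 = -3234.55
(Excluded from the current account — financial account: domestic pension funds' purchases of foreign equities 301.75, foreign purchases of domestic corporate bonds 679.83.)

-3234.55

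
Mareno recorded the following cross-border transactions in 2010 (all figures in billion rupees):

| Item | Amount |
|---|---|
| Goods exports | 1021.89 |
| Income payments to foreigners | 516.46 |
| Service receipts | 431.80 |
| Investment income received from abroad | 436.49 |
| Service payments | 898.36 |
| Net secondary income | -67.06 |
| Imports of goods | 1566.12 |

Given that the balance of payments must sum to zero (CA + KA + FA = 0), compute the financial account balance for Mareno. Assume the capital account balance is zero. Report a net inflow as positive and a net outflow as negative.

1157.82

Goods balance = 1021.89 - 1566.12 = -544.23
Services balance = 431.80 - 898.36 = -466.56
Trade balance (goods + services) = -544.23 + (-466.56) = -1010.79
Net primary income = 436.49 - 516.46 = -79.97
Net secondary income = -67.06
Current account = -1010.79 + (-79.97) + (-67.06) = -1157.82
Financial account = -(-1157.82) = 1157.82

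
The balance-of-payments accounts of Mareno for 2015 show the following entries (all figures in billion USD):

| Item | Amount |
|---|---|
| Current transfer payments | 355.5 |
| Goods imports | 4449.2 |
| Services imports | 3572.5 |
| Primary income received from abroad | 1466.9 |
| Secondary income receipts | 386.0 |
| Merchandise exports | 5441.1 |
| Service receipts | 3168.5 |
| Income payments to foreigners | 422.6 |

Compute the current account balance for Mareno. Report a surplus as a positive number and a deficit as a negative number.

1662.7

Goods balance = 5441.1 - 4449.2 = 991.9
Services balance = 3168.5 - 3572.5 = -404.0
Trade balance (goods + services) = 991.9 + (-404.0) = 587.9
Net primary income = 1466.9 - 422.6 = 1044.3
Net secondary income = 386.0 - 355.5 = 30.5
Current account = 587.9 + 1044.3 + 30.5 = 1662.7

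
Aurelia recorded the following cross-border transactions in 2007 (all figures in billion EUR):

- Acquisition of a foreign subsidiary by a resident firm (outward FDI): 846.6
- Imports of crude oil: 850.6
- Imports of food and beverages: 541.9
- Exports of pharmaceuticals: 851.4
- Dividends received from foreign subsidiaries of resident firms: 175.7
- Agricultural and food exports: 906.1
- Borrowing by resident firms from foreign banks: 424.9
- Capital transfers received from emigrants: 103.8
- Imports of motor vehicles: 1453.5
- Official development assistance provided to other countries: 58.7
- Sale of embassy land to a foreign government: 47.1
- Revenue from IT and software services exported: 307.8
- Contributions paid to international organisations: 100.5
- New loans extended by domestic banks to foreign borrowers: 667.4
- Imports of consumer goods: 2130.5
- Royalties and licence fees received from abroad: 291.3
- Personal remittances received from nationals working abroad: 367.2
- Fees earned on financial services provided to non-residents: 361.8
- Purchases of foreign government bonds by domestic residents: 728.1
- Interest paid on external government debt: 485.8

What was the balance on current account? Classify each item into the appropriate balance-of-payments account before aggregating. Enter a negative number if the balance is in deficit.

Goods: -2130.5 + 851.4 - 850.6 - 1453.5 - 541.9 + 906.1 = -3219.0
Services: 291.3 + 307.8 + 361.8 = 960.9
Primary income: 175.7 - 485.8 = -310.1
Secondary income: -100.5 + 367.2 - 58.7 = 208.0
Current account = (-3219.0) + 960.9 + (-310.1) + 208.0 = -2360.2
(Excluded from the current account — financial account: acquisition of a foreign subsidiary by a resident firm (outward FDI) 846.6, borrowing by resident firms from foreign banks 424.9, new loans extended by domestic banks to foreign borrowers 667.4, purchases of foreign government bonds by domestic residents 728.1; capital account: capital transfers received from emigrants 103.8, sale of embassy land to a foreign government 47.1.)

-2360.2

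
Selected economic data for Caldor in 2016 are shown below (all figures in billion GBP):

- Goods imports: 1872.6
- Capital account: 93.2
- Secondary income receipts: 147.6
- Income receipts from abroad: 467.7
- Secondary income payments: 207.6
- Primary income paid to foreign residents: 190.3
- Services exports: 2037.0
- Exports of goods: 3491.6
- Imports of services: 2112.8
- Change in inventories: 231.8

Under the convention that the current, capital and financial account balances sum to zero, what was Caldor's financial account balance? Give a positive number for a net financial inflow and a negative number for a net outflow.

-1853.8

Goods balance = 3491.6 - 1872.6 = 1619.0
Services balance = 2037.0 - 2112.8 = -75.8
Trade balance (goods + services) = 1619.0 + (-75.8) = 1543.2
Net primary income = 467.7 - 190.3 = 277.4
Net secondary income = 147.6 - 207.6 = -60.0
Current account = 1543.2 + 277.4 + (-60.0) = 1760.6
Financial account = -(1760.6 + 93.2) = -1853.8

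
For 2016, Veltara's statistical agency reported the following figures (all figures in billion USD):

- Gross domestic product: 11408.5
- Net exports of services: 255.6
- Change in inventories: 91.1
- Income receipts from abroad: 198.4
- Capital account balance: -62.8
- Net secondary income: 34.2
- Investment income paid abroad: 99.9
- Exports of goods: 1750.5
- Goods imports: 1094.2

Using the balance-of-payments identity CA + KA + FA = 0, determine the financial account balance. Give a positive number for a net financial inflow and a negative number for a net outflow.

-981.8

Goods balance = 1750.5 - 1094.2 = 656.3
Services balance = 255.6
Trade balance (goods + services) = 656.3 + 255.6 = 911.9
Net primary income = 198.4 - 99.9 = 98.5
Net secondary income = 34.2
Current account = 911.9 + 98.5 + 34.2 = 1044.6
Financial account = -(1044.6 + (-62.8)) = -981.8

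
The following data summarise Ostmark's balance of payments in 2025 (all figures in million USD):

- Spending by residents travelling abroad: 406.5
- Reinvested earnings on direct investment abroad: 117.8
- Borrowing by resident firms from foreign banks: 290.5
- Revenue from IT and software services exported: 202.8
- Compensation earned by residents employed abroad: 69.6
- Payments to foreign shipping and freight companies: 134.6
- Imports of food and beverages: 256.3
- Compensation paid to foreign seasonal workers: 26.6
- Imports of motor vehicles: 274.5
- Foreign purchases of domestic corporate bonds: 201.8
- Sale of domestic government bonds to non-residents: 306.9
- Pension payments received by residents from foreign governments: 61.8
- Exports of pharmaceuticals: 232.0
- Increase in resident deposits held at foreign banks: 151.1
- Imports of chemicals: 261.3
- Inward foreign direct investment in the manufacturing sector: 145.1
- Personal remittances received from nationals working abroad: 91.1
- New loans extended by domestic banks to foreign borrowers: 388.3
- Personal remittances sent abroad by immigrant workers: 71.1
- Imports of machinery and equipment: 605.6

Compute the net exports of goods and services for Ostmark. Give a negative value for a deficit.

Goods: -256.3 - 274.5 - 605.6 - 261.3 + 232.0 = -1165.7
Services: -134.6 + 202.8 - 406.5 = -338.3
Trade balance = -1165.7 + (-338.3) = -1504.0
(Excluded from the trade balance — primary income: reinvested earnings on direct investment abroad 117.8, compensation earned by residents employed abroad 69.6, compensation paid to foreign seasonal workers 26.6; financial account: borrowing by resident firms from foreign banks 290.5, foreign purchases of domestic corporate bonds 201.8, sale of domestic government bonds to non-residents 306.9, increase in resident deposits held at foreign banks 151.1, inward foreign direct investment in the manufacturing sector 145.1, new loans extended by domestic banks to foreign borrowers 388.3; secondary income: pension payments received by residents from foreign governments 61.8, personal remittances received from nationals working abroad 91.1, personal remittances sent abroad by immigrant workers 71.1.)

-1504.0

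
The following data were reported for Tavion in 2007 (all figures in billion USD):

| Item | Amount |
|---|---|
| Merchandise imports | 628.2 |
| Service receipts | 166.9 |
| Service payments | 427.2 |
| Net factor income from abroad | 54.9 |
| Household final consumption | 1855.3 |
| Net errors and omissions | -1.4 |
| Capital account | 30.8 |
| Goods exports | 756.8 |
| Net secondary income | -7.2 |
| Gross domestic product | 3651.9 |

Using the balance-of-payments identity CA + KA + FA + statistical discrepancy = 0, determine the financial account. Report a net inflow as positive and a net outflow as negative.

54.6

Goods balance = 756.8 - 628.2 = 128.6
Services balance = 166.9 - 427.2 = -260.3
Trade balance (goods + services) = 128.6 + (-260.3) = -131.7
Net primary income = 54.9
Net secondary income = -7.2
Current account = -131.7 + 54.9 + (-7.2) = -84.0
Financial account = -(-84.0 + 30.8 + (-1.4)) = 54.6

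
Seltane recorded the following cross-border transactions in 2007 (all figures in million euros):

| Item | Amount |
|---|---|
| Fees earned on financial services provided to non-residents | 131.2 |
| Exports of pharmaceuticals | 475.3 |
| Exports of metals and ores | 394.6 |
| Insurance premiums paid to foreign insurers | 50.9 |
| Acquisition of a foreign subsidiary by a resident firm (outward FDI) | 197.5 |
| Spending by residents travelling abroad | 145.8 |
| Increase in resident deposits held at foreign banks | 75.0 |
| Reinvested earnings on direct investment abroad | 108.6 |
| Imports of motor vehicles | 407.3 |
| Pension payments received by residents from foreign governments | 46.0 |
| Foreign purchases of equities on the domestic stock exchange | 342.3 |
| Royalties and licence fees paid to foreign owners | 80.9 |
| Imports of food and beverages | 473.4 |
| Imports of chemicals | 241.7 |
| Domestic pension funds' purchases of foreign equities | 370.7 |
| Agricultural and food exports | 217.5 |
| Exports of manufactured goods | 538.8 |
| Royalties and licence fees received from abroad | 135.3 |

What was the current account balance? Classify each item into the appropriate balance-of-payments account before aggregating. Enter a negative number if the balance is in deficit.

Goods: 394.6 - 407.3 - 473.4 + 538.8 - 241.7 + 217.5 + 475.3 = 503.8
Services: -145.8 - 50.9 + 135.3 - 80.9 + 131.2 = -11.1
Primary income: 108.6
Secondary income: 46.0
Current account = 503.8 + (-11.1) + 108.6 + 46.0 = 647.3
(Excluded from the current account — financial account: acquisition of a foreign subsidiary by a resident firm (outward FDI) 197.5, increase in resident deposits held at foreign banks 75.0, foreign purchases of equities on the domestic stock exchange 342.3, domestic pension funds' purchases of foreign equities 370.7.)

647.3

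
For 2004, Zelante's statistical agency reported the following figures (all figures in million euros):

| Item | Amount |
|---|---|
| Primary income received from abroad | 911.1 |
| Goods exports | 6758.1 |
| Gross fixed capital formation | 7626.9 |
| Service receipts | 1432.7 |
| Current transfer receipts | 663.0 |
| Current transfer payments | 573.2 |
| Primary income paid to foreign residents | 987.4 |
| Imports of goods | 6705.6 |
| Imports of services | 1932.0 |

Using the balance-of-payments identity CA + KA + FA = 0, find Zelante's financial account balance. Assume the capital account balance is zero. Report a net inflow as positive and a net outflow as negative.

Goods balance = 6758.1 - 6705.6 = 52.5
Services balance = 1432.7 - 1932.0 = -499.3
Trade balance (goods + services) = 52.5 + (-499.3) = -446.8
Net primary income = 911.1 - 987.4 = -76.3
Net secondary income = 663.0 - 573.2 = 89.8
Current account = -446.8 + (-76.3) + 89.8 = -433.3
Financial account = -(-433.3) = 433.3

433.3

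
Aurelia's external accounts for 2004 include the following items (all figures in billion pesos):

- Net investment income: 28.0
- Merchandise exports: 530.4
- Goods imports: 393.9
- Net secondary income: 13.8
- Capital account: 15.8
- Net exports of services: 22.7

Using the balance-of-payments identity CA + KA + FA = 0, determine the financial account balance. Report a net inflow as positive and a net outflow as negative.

Goods balance = 530.4 - 393.9 = 136.5
Services balance = 22.7
Trade balance (goods + services) = 136.5 + 22.7 = 159.2
Net primary income = 28.0
Net secondary income = 13.8
Current account = 159.2 + 28.0 + 13.8 = 201.0
Financial account = -(201.0 + 15.8) = -216.8

-216.8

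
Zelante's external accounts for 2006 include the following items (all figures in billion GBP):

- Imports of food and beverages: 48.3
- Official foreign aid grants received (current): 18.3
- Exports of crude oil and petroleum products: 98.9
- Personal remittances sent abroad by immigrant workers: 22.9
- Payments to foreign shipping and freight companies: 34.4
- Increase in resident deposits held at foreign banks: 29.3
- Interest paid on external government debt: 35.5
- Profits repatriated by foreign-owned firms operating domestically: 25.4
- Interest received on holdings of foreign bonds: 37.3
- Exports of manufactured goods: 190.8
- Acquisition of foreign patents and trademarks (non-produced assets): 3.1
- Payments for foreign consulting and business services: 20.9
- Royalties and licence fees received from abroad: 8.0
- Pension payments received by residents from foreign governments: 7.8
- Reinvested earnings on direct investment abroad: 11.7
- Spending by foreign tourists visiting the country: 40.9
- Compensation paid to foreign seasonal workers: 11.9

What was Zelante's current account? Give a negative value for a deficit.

Goods: 98.9 + 190.8 - 48.3 = 241.4
Services: -34.4 + 40.9 + 8.0 - 20.9 = -6.4
Primary income: 37.3 - 25.4 - 35.5 - 11.9 + 11.7 = -23.8
Secondary income: -22.9 + 7.8 + 18.3 = 3.2
Current account = 241.4 + (-6.4) + (-23.8) + 3.2 = 214.4
(Excluded from the current account — financial account: increase in resident deposits held at foreign banks 29.3; capital account: acquisition of foreign patents and trademarks (non-produced assets) 3.1.)

214.4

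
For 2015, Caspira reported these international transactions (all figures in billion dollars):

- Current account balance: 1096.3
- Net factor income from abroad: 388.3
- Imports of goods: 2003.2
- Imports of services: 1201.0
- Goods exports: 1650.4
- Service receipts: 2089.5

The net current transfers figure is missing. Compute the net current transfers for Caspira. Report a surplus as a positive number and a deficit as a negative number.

Current account = goods balance + services balance + net primary income + net secondary income
Sum of the known components = 924.0
Net current transfers = CA - (known components) = 1096.3 - 924.0 = 172.3

172.3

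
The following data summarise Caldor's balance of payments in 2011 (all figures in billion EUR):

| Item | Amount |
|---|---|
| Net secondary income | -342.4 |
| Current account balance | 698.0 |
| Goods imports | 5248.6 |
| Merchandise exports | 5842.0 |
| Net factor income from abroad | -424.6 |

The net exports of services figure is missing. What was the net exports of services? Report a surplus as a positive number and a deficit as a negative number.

871.6

Current account = goods balance + services balance + net primary income + net secondary income
Sum of the known components = -173.6
Net exports of services = CA - (known components) = 698.0 - (-173.6) = 871.6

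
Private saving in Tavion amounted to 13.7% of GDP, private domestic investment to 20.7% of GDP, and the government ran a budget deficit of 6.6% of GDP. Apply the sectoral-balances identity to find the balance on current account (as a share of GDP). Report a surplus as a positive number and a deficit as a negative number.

By the sectoral-balances identity, CA = (S_private - I) + (T - G).
Private balance = 13.7 - 20.7 = -7.0
Government balance (T - G) = -6.6
CA = -7.0 + (-6.6) = -13.6

-13.6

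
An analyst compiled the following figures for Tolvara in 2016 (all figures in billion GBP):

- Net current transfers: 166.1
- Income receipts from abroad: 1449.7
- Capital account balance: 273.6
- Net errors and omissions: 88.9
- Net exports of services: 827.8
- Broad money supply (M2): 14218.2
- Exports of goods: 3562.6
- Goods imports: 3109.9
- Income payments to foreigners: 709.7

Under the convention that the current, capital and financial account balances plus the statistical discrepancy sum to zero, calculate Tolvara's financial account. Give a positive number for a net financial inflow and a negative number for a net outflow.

-2549.1

Goods balance = 3562.6 - 3109.9 = 452.7
Services balance = 827.8
Trade balance (goods + services) = 452.7 + 827.8 = 1280.5
Net primary income = 1449.7 - 709.7 = 740.0
Net secondary income = 166.1
Current account = 1280.5 + 740.0 + 166.1 = 2186.6
Financial account = -(2186.6 + 273.6 + 88.9) = -2549.1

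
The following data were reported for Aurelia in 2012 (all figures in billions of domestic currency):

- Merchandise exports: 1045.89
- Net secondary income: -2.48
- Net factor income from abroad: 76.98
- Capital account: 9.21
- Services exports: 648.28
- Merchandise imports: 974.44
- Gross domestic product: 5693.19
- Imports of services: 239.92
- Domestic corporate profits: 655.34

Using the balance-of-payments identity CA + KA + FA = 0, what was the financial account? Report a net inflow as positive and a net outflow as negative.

Goods balance = 1045.89 - 974.44 = 71.45
Services balance = 648.28 - 239.92 = 408.36
Trade balance (goods + services) = 71.45 + 408.36 = 479.81
Net primary income = 76.98
Net secondary income = -2.48
Current account = 479.81 + 76.98 + (-2.48) = 554.31
Financial account = -(554.31 + 9.21) = -563.52

-563.52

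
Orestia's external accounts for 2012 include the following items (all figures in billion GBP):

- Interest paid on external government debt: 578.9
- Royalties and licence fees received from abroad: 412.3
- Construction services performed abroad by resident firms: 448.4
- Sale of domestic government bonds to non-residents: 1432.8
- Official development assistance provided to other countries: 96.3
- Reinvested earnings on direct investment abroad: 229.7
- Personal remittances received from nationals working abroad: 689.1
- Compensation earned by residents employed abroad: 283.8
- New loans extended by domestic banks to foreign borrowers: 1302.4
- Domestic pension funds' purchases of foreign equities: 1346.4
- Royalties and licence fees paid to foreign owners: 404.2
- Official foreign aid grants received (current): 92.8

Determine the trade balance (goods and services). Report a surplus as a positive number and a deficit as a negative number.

456.5

Services: 448.4 + 412.3 - 404.2 = 456.5
Trade balance = 0.0 + 456.5 = 456.5
(Excluded from the trade balance — primary income: interest paid on external government debt 578.9, reinvested earnings on direct investment abroad 229.7, compensation earned by residents employed abroad 283.8; financial account: sale of domestic government bonds to non-residents 1432.8, new loans extended by domestic banks to foreign borrowers 1302.4, domestic pension funds' purchases of foreign equities 1346.4; secondary income: official development assistance provided to other countries 96.3, personal remittances received from nationals working abroad 689.1, official foreign aid grants received (current) 92.8.)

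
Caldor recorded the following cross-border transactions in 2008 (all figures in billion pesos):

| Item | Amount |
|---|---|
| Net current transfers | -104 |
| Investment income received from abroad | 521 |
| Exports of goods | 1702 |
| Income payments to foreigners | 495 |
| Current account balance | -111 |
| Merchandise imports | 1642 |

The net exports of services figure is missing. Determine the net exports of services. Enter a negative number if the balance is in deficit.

Current account = goods balance + services balance + net primary income + net secondary income
Sum of the known components = -18
Net exports of services = CA - (known components) = -111 - (-18) = -93

-93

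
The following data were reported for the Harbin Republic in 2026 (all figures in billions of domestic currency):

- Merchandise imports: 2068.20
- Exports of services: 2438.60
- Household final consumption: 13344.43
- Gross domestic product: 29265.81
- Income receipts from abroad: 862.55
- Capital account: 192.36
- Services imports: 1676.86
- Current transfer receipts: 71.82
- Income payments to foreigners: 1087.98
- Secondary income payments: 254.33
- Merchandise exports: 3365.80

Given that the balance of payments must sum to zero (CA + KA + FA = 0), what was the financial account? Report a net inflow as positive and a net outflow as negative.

-1843.76

Goods balance = 3365.80 - 2068.20 = 1297.60
Services balance = 2438.60 - 1676.86 = 761.74
Trade balance (goods + services) = 1297.60 + 761.74 = 2059.34
Net primary income = 862.55 - 1087.98 = -225.43
Net secondary income = 71.82 - 254.33 = -182.51
Current account = 2059.34 + (-225.43) + (-182.51) = 1651.40
Financial account = -(1651.40 + 192.36) = -1843.76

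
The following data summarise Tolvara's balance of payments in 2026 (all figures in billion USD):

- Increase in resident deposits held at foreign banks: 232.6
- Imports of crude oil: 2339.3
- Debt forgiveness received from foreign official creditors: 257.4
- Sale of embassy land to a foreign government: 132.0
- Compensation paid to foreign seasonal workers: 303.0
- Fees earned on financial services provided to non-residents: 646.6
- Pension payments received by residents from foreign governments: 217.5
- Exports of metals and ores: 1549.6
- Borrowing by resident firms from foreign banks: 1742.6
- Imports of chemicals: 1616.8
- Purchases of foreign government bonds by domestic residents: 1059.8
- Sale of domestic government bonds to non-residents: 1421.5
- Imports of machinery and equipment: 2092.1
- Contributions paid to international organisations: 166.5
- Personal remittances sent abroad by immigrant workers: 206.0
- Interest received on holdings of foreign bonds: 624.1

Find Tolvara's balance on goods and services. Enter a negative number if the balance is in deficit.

-3852.0

Goods: -2092.1 - 2339.3 + 1549.6 - 1616.8 = -4498.6
Services: 646.6
Trade balance = -4498.6 + 646.6 = -3852.0
(Excluded from the trade balance — financial account: increase in resident deposits held at foreign banks 232.6, borrowing by resident firms from foreign banks 1742.6, purchases of foreign government bonds by domestic residents 1059.8, sale of domestic government bonds to non-residents 1421.5; capital account: debt forgiveness received from foreign official creditors 257.4, sale of embassy land to a foreign government 132.0; primary income: compensation paid to foreign seasonal workers 303.0, interest received on holdings of foreign bonds 624.1; secondary income: pension payments received by residents from foreign governments 217.5, contributions paid to international organisations 166.5, personal remittances sent abroad by immigrant workers 206.0.)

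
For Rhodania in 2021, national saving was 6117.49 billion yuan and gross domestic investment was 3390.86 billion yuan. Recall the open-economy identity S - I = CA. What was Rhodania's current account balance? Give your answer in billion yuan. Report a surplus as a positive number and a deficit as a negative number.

CA = S - I = 6117.49 - 3390.86 = 2726.63

2726.63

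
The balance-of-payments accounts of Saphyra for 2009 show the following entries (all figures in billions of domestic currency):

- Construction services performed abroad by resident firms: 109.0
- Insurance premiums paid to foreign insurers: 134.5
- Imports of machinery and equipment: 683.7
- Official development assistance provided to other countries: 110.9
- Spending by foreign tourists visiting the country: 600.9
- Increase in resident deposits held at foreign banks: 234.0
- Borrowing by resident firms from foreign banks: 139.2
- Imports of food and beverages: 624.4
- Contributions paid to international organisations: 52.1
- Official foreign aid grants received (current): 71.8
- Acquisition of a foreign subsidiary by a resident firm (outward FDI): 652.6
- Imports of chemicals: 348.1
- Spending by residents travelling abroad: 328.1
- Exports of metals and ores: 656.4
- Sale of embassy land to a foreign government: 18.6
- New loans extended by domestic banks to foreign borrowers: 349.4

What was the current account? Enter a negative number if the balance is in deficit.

Goods: -624.4 - 683.7 - 348.1 + 656.4 = -999.8
Services: -328.1 + 109.0 - 134.5 + 600.9 = 247.3
Secondary income: 71.8 - 52.1 - 110.9 = -91.2
Current account = (-999.8) + 247.3 + (-91.2) = -843.7
(Excluded from the current account — financial account: increase in resident deposits held at foreign banks 234.0, borrowing by resident firms from foreign banks 139.2, acquisition of a foreign subsidiary by a resident firm (outward FDI) 652.6, new loans extended by domestic banks to foreign borrowers 349.4; capital account: sale of embassy land to a foreign government 18.6.)

-843.7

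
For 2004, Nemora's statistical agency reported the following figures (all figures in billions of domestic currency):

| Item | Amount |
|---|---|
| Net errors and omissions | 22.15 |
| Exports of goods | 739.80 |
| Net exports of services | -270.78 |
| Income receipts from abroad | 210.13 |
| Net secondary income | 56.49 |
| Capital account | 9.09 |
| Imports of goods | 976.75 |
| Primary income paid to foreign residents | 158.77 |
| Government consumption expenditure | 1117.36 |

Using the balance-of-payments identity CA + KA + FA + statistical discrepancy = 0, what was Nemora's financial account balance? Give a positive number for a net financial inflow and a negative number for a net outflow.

368.64

Goods balance = 739.80 - 976.75 = -236.95
Services balance = -270.78
Trade balance (goods + services) = -236.95 + (-270.78) = -507.73
Net primary income = 210.13 - 158.77 = 51.36
Net secondary income = 56.49
Current account = -507.73 + 51.36 + 56.49 = -399.88
Financial account = -(-399.88 + 9.09 + 22.15) = 368.64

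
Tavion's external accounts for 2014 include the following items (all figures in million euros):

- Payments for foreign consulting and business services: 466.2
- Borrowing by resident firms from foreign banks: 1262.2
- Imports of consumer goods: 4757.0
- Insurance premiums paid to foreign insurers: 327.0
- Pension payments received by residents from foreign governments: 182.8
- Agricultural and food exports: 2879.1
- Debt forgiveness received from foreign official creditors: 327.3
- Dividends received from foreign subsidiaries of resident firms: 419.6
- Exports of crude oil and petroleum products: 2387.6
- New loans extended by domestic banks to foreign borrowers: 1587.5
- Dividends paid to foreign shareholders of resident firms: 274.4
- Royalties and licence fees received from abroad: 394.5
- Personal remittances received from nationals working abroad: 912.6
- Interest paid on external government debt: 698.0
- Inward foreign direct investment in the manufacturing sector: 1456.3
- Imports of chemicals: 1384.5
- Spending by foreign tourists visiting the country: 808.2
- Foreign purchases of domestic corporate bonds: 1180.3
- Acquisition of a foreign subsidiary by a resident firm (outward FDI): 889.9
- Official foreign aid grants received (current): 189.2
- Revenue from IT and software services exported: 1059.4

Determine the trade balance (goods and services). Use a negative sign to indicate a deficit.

Goods: -1384.5 + 2879.1 + 2387.6 - 4757.0 = -874.8
Services: 394.5 + 808.2 - 327.0 - 466.2 + 1059.4 = 1468.9
Trade balance = -874.8 + 1468.9 = 594.1
(Excluded from the trade balance — financial account: borrowing by resident firms from foreign banks 1262.2, new loans extended by domestic banks to foreign borrowers 1587.5, inward foreign direct investment in the manufacturing sector 1456.3, foreign purchases of domestic corporate bonds 1180.3, acquisition of a foreign subsidiary by a resident firm (outward FDI) 889.9; secondary income: pension payments received by residents from foreign governments 182.8, personal remittances received from nationals working abroad 912.6, official foreign aid grants received (current) 189.2; capital account: debt forgiveness received from foreign official creditors 327.3; primary income: dividends received from foreign subsidiaries of resident firms 419.6, dividends paid to foreign shareholders of resident firms 274.4, interest paid on external government debt 698.0.)

594.1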